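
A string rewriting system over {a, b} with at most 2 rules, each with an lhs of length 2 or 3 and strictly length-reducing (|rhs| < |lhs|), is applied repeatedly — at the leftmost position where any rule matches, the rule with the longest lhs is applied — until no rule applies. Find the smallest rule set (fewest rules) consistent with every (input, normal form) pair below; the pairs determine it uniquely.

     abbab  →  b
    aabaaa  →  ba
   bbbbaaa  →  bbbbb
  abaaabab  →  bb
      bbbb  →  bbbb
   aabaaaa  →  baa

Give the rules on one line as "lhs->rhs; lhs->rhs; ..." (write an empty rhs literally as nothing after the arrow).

  | abbab => bab => b
  | aabaaa => aaaa => ba
  | bbbbaaa => bbbbb
  | abaaabab => aaabab => bbab => bb

aaa->b; ab->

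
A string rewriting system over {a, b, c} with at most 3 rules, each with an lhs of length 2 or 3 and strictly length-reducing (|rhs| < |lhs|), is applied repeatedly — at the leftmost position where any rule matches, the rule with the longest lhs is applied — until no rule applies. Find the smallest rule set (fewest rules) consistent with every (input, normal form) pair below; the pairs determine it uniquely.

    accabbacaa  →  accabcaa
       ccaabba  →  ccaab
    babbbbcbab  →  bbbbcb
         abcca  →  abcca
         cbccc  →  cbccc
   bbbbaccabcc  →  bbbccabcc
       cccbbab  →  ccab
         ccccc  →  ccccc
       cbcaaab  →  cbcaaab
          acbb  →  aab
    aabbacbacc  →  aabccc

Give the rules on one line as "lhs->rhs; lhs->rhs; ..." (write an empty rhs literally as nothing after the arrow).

ba->; cbb->ab

  | accabbacaa => accabcaa
  | ccaabba => ccaab
  | babbbbcbab => bbbbcbab => bbbbcb
  | abcca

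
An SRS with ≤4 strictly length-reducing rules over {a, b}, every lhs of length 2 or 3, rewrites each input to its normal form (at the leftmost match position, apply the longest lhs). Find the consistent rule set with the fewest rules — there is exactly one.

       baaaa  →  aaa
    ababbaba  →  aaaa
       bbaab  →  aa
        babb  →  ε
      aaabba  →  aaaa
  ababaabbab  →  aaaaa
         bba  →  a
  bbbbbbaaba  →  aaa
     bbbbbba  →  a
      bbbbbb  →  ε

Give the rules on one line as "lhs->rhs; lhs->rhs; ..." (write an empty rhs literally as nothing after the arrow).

  | baaaa => aaa
  | ababbaba => aabbaba => aababa => aaaba => aaaa
  | bbaab => aab => aa
  | babb => bb => ε

ab->a; ba->; bb->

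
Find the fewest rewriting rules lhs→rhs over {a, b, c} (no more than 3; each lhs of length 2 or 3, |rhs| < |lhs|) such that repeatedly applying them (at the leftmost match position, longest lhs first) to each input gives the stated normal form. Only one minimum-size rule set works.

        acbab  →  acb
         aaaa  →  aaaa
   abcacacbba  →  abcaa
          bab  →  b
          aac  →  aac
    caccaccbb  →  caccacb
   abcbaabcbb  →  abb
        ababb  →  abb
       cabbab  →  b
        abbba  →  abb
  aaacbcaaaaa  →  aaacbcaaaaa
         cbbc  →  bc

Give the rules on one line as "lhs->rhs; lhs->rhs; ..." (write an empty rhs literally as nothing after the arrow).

  | acbab => acb
  | aaaa
  | abcacacbba => abcacaba => abcaa
  | bab => b

ba->; cab->; cbb->b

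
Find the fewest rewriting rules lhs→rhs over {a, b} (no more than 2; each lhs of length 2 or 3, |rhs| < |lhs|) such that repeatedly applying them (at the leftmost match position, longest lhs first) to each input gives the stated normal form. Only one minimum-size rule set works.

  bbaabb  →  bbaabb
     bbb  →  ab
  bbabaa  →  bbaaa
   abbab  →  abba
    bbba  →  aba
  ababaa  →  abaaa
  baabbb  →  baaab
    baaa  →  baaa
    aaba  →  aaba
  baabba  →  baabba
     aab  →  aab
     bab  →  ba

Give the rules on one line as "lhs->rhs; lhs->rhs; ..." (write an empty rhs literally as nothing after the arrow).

  | bbaabb
  | bbb => ab
  | bbabaa => bbaaa
  | abbab => abba

bab->ba; bbb->ab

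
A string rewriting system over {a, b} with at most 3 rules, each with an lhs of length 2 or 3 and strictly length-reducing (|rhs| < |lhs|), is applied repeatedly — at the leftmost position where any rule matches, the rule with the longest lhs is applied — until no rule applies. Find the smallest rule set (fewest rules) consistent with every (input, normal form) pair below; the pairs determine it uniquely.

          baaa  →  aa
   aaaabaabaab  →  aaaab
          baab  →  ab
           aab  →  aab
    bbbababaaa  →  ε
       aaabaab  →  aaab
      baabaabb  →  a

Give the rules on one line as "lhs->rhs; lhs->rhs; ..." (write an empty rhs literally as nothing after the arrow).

aba->; abb->a; ba->

  | baaa => aa
  | aaaabaabaab => aaaabaab => aaaab
  | baab => ab
  | aab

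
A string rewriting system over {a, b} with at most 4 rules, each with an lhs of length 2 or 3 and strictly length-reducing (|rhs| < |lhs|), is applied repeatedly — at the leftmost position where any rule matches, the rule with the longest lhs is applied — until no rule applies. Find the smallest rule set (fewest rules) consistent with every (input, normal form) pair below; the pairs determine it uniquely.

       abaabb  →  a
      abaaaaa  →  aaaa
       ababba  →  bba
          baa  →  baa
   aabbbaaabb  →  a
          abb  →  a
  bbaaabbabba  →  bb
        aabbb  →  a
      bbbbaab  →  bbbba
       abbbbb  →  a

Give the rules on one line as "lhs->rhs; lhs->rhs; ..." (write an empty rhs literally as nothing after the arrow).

  | abaabb => abb => ab => a
  | abaaaaa => aaaa
  | ababba => bba
  | baa

aab->a; ab->a; aba->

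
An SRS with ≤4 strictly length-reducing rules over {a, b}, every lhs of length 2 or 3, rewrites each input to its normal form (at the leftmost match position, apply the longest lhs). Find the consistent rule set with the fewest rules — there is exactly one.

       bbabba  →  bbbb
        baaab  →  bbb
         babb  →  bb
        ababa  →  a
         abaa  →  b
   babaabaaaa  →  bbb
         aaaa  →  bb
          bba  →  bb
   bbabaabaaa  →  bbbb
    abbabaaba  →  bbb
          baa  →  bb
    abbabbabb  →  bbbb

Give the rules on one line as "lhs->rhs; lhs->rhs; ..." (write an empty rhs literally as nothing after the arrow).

aa->b; ab->; bba->bb

  | bbabba => bbbba => bbbb
  | baaab => bbab => bbb
  | babb => bb
  | ababa => aba => a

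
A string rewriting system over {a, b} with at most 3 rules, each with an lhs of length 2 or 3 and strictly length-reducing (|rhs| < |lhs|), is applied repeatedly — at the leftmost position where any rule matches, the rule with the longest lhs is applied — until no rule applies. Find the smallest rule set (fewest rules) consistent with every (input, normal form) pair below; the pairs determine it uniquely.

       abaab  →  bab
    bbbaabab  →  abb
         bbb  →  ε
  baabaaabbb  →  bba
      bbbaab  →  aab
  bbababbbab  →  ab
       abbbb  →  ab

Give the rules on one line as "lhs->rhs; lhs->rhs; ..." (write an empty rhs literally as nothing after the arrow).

aba->b; bbb->

  | abaab => bab
  | bbbaabab => aabab => abb
  | bbb => ε
  | baabaaabbb => babaabbb => bbabbb => bba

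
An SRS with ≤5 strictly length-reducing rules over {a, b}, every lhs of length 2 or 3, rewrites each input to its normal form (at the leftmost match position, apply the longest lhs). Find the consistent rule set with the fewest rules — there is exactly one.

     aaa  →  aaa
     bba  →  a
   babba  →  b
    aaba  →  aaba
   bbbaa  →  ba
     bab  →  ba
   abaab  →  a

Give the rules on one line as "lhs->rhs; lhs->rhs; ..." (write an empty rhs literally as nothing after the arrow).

baa->b; bab->ba; bb->; bbb->ba

  | aaa
  | bba => a
  | babba => baba => baa => b
  | aaba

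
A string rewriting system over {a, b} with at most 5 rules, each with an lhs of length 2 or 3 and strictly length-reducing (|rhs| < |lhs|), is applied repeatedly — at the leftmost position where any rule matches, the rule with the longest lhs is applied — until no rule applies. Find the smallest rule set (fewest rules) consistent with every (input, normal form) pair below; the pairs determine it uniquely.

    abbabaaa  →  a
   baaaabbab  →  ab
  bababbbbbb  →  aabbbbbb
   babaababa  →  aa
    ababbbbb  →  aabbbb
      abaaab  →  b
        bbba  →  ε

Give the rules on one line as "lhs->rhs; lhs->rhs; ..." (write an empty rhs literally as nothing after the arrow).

  | abbabaaa => aabaaa => aaaa => a
  | baaaabbab => aaabbab => bbab => ab
  | bababbbbbb => aabbbbbb
  | babaababa => aaababa => baba => aa

aaa->; ba->; bab->a; bba->a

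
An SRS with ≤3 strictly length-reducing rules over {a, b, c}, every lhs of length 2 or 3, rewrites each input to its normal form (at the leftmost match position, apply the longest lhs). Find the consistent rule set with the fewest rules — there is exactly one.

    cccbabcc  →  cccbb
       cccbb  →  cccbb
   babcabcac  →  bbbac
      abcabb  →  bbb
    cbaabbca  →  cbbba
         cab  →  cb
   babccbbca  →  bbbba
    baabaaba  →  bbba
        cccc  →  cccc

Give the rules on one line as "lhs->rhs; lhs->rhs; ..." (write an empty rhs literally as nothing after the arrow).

ab->b; bc->b

  | cccbabcc => cccbbcc => cccbbc => cccbb
  | cccbb
  | babcabcac => bbcabcac => bbabcac => bbbcac => bbbac
  | abcabb => bcabb => babb => bbb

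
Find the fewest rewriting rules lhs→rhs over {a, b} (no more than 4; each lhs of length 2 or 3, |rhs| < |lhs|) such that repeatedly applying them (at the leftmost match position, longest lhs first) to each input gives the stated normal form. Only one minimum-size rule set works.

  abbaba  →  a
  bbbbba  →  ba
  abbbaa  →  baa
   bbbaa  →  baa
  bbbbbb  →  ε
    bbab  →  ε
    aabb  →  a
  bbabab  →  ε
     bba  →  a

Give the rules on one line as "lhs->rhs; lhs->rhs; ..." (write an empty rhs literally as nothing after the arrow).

ab->; abb->; bb->

  | abbaba => aba => a
  | bbbbba => bbba => ba
  | abbbaa => baa
  | bbbaa => baa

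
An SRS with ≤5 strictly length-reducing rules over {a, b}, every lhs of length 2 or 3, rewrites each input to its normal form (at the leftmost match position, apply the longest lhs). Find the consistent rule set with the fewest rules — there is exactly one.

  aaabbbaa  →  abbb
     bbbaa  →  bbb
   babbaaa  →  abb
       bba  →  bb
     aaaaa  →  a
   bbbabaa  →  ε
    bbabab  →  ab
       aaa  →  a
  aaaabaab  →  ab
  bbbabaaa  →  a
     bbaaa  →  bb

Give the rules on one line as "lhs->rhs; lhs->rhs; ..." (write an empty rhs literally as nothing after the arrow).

  | aaabbbaa => abbbaa => abbba => abbb
  | bbbaa => bbba => bbb
  | babbaaa => abbaaa => abbaa => abba => abb
  | bba => bb

aa->; aba->a; ba->b; bab->ab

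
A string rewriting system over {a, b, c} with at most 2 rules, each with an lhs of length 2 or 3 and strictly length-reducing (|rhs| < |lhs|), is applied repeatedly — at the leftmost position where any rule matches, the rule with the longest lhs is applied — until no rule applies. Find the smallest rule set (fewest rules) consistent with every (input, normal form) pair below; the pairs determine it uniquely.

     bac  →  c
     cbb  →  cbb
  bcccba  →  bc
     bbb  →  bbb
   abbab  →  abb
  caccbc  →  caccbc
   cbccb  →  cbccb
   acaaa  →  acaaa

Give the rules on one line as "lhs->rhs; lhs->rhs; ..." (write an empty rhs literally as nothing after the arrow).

  | bac => c
  | cbb
  | bcccba => bcba => bc
  | bbb

ba->; ccc->c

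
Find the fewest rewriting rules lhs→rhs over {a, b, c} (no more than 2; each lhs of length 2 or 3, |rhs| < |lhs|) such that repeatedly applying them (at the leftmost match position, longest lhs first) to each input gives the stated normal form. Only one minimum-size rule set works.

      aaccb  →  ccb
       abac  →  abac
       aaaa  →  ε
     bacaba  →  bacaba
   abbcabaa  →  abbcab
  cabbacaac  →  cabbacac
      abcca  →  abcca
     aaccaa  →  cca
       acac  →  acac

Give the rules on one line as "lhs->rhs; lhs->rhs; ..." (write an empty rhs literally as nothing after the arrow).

aa->; caa->ca

  | aaccb => ccb
  | abac
  | aaaa => aa => ε
  | bacaba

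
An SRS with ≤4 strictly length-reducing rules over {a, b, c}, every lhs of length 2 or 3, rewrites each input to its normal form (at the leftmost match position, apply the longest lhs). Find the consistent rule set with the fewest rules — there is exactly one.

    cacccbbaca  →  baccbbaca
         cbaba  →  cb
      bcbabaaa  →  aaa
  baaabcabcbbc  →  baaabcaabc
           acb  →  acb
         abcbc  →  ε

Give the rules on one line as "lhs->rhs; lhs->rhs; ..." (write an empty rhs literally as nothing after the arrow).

  | cacccbbaca => baccbbaca
  | cbaba => cb
  | bcbabaaa => aabaaa => aaa
  | baaabcabcbbc => baaabcaabc

aac->; aba->; bcb->a; cac->ba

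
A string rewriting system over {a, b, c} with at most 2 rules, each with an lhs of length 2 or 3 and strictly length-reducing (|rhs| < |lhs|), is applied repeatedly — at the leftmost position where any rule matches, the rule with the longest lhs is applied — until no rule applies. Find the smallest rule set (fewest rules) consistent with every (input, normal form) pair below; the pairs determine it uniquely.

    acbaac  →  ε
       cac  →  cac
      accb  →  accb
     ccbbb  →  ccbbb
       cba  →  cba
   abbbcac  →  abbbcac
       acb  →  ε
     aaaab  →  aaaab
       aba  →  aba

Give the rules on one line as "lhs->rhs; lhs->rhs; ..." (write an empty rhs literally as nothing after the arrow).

aac->; acb->

  | acbaac => aac => ε
  | cac
  | accb
  | ccbbb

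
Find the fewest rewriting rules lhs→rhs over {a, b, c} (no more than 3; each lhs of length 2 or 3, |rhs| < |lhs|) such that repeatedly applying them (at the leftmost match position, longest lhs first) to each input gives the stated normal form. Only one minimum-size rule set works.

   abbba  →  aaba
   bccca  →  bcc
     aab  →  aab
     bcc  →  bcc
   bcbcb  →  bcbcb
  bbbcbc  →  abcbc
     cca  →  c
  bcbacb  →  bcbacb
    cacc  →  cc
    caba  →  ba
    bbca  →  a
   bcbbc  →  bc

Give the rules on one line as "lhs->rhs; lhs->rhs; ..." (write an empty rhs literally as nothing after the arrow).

bb->a; ca->

  | abbba => aaba
  | bccca => bcc
  | aab
  | bcc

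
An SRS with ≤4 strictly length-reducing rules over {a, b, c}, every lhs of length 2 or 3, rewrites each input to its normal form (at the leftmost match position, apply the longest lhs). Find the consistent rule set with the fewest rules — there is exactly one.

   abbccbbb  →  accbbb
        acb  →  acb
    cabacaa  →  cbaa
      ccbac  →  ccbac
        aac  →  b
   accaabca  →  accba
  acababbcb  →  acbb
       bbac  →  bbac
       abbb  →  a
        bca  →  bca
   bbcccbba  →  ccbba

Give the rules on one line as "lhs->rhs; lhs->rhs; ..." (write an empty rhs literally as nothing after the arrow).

aac->b; ab->a; bbc->

  | abbccbbb => abccbbb => accbbb
  | acb
  | cabacaa => caacaa => cbaa
  | ccbac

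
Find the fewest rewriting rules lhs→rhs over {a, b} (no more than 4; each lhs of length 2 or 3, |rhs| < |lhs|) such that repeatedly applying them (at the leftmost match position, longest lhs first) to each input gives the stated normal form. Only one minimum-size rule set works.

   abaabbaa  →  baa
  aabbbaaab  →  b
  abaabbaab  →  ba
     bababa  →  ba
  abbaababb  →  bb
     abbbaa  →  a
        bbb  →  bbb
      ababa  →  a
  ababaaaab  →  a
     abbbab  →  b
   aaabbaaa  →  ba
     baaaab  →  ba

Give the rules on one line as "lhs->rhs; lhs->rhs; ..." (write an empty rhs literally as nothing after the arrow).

  | abaabbaa => aaabbaa => abbaa => baa
  | aabbbaaab => abbaaab => baaab => bab => b
  | abaabbaab => aaabbaab => abbaab => baab => ba
  | bababa => baaba => baaa => ba

aaa->a; ab->; aba->aa; bba->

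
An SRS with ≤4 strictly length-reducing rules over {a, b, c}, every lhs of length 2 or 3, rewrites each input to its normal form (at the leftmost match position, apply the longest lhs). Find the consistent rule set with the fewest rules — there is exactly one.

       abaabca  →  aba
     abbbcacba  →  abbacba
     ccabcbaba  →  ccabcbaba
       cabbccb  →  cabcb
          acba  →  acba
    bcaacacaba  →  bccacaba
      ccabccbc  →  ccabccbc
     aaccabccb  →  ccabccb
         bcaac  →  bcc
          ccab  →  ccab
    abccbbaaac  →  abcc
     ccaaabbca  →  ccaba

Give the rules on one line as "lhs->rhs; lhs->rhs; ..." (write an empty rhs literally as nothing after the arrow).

  | abaabca => abbca => aba
  | abbbcacba => abbacba
  | ccabcbaba
  | cabbccb => cabcb

aa->; bbc->b; cbb->a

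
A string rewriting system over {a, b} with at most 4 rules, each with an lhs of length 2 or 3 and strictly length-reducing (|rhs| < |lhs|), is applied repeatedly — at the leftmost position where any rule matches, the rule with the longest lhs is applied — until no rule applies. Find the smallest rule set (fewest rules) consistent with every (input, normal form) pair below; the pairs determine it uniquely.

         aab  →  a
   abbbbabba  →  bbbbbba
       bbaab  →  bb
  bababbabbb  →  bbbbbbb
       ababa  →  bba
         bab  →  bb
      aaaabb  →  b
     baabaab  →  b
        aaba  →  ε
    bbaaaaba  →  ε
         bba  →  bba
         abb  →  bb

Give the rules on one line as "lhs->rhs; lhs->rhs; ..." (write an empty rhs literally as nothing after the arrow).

  | aab => a
  | abbbbabba => bbbbabba => bbbbbba
  | bbaab => bab => bb
  | bababbabbb => bbabbabbb => bbbbabbb => bbbbbbb

aa->; aab->a; ab->b; baa->a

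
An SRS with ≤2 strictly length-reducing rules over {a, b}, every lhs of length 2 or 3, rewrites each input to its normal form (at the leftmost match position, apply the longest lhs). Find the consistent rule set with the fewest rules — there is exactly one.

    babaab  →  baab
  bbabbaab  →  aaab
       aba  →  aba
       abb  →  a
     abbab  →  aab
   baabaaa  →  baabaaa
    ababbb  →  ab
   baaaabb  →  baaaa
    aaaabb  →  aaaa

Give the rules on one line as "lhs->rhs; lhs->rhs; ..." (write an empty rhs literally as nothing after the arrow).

bab->b; bb->

  | babaab => baab
  | bbabbaab => abbaab => aaab
  | aba
  | abb => a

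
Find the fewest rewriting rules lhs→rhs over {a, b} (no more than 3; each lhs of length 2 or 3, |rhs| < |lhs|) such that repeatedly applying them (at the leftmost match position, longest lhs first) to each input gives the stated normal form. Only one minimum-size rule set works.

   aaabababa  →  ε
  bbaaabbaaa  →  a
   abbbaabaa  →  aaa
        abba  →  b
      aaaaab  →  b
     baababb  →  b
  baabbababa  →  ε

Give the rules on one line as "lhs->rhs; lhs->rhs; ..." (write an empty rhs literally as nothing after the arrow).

ab->b; ba->; bab->aa

  | aaabababa => aabababa => abababa => bababa => aaaba => aaba => aba => ba => ε
  | bbaaabbaaa => baabbaaa => abbaaa => bbaaa => baa => a
  | abbbaabaa => bbbaabaa => bbabaa => baaaa => aaa
  | abba => bba => b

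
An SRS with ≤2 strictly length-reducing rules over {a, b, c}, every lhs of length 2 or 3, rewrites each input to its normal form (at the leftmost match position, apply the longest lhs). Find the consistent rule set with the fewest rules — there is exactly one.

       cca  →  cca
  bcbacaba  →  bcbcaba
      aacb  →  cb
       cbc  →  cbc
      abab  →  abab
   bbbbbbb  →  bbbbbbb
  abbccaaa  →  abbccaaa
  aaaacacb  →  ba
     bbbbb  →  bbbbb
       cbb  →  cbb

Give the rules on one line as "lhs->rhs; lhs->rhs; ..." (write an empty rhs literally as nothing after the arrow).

  | cca
  | bcbacaba => bcbcaba
  | aacb => acb => cb
  | cbc

ac->c; ccb->ba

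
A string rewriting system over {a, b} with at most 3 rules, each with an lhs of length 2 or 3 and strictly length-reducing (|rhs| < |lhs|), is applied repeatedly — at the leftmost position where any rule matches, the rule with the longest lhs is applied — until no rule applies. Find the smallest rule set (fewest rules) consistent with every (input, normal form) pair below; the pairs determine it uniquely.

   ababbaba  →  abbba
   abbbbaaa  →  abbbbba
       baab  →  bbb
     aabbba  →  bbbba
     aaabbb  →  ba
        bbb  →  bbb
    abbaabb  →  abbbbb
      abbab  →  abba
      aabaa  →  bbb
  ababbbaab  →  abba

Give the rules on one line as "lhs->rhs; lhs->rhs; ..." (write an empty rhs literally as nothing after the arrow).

  | ababbaba => abababa => abaaba => abbba
  | abbbbaaa => abbbbba
  | baab => bbb
  | aabbba => bbbba

aa->b; bab->ba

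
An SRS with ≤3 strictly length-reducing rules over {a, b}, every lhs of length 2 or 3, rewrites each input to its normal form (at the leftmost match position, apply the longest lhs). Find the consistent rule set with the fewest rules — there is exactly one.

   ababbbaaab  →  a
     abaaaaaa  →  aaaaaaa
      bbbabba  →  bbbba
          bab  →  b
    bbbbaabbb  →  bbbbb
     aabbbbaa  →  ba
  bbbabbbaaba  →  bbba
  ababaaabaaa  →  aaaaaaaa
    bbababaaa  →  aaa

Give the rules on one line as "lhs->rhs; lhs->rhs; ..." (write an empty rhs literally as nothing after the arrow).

ab->; aba->aa; baa->a

  | ababbbaaab => aabbbaaab => abbaaab => baaab => aab => a
  | abaaaaaa => aaaaaaa
  | bbbabba => bbbba
  | bab => b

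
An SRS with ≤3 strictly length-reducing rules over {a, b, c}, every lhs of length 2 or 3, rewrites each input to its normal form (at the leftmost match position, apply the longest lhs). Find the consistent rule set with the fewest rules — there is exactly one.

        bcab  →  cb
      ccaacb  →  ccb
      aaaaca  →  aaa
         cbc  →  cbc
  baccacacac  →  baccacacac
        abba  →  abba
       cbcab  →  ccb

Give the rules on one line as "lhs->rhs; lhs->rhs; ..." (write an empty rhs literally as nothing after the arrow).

  | bcab => cb
  | ccaacb => ccb
  | aaaaca => aaa
  | cbc

aac->; bca->c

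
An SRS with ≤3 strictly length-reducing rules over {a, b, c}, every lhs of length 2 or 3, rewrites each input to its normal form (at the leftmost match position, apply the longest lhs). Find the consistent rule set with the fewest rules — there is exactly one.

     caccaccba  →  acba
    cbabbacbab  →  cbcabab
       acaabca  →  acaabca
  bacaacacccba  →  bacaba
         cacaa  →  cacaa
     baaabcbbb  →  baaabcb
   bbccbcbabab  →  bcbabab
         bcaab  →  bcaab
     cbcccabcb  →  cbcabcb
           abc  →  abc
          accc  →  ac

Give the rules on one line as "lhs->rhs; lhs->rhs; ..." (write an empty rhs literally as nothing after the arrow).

aac->ca; bb->; cc->

  | caccaccba => caaccba => ccacba => acba
  | cbabbacbab => cbaacbab => cbcabab
  | acaabca
  | bacaacacccba => baccaacccba => baaacccba => bacaccba => bacaba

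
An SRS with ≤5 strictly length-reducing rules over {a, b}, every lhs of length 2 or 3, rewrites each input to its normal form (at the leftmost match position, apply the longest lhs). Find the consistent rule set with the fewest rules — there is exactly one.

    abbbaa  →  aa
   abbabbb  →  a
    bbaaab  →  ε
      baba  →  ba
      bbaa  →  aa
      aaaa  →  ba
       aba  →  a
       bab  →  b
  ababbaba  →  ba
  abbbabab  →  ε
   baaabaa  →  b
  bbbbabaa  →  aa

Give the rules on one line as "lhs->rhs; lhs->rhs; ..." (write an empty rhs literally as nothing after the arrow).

  | abbbaa => bbaa => aa
  | abbabbb => babbb => bbb => a
  | bbaaab => aaab => bb => ε
  | baba => ba

aaa->b; ab->; bb->; bbb->a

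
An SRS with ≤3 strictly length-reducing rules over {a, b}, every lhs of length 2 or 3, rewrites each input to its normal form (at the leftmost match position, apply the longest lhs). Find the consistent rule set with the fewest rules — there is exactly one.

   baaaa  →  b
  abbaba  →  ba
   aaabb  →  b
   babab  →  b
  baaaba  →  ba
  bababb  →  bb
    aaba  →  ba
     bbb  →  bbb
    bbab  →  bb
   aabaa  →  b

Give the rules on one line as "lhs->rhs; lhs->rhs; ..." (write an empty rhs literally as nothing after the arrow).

  | baaaa => baa => b
  | abbaba => baba => ba
  | aaabb => abb => b
  | babab => bab => b

aa->; ab->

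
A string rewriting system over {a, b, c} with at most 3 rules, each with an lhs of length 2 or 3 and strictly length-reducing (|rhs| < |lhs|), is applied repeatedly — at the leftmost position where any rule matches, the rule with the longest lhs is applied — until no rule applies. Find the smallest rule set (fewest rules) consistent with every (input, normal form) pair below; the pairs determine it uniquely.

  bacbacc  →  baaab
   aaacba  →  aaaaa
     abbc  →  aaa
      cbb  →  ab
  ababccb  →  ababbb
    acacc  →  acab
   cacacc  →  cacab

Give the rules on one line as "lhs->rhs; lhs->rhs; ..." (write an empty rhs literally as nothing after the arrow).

  | bacbacc => baaacc => baaab
  | aaacba => aaaaa
  | abbc => aaa
  | cbb => ab

bbc->aa; cb->a; cc->b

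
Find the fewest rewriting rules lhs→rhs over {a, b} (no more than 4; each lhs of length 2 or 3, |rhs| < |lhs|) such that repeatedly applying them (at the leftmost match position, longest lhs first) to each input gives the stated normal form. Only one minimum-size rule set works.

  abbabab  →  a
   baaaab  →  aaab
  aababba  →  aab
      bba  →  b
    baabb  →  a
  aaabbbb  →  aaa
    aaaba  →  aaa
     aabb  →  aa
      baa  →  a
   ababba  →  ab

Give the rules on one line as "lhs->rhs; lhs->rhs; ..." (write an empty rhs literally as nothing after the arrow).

ba->; bb->; bba->b

  | abbabab => abbab => abb => a
  | baaaab => aaab
  | aababba => aabba => aab
  | bba => b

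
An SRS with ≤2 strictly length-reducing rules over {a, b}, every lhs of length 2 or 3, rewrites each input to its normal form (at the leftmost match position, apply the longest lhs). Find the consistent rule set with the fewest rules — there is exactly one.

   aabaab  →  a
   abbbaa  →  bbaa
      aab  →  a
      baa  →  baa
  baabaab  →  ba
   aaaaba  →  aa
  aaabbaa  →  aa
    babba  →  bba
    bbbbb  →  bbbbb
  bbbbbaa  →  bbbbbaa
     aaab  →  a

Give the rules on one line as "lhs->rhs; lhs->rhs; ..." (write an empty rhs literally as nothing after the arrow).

  | aabaab => aaab => aab => a
  | abbbaa => bbaa
  | aab => a
  | baa

aaa->aa; ab->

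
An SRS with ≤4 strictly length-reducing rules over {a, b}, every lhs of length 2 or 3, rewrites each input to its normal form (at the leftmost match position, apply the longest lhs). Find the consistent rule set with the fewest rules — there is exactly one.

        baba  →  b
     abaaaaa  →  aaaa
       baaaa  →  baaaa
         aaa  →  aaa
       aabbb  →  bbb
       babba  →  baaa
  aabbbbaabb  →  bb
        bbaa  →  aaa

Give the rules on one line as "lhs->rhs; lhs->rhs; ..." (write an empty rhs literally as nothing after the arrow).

  | baba => b
  | abaaaaa => aaaa
  | baaaa
  | aaa

aab->b; aba->; bba->aa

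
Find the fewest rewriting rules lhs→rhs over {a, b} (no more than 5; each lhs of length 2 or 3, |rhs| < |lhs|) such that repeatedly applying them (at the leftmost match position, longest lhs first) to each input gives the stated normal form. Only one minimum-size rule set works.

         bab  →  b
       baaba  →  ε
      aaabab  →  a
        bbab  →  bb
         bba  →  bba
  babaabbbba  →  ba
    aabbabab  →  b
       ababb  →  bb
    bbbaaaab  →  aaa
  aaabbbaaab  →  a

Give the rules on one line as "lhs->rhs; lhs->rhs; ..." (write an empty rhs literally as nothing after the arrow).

ab->; aba->; baa->a; bbb->

  | bab => b
  | baaba => aba => ε
  | aaabab => aab => a
  | bbab => bb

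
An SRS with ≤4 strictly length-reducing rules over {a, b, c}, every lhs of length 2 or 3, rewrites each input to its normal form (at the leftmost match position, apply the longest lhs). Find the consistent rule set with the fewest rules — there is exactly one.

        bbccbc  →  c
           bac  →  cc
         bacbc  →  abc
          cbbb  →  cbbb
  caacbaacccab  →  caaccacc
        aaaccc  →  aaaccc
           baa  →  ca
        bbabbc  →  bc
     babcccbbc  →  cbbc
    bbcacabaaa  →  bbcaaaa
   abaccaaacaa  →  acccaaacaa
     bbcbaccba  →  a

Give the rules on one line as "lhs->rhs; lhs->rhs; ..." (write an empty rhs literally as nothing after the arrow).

  | bbccbc => bbabc => bcbc => c
  | bac => cc
  | bacbc => ccbc => abc
  | cbbb

ba->c; bcb->; cab->; ccb->ab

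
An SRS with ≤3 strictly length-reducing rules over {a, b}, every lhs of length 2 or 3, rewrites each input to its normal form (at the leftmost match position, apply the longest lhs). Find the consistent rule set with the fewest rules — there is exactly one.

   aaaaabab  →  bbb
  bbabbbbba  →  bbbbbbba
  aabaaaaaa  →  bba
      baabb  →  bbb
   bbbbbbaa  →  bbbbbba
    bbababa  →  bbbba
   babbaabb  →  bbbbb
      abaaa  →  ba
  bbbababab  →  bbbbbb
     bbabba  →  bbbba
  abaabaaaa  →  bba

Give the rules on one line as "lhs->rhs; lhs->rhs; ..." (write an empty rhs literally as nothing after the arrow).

aa->b; ab->b; baa->ba

  | aaaaabab => baaabab => baabab => babab => bbab => bbb
  | bbabbbbba => bbbbbbba
  | aabaaaaaa => bbaaaaaa => bbaaaaa => bbaaaa => bbaaa => bbaa => bba
  | baabb => babb => bbb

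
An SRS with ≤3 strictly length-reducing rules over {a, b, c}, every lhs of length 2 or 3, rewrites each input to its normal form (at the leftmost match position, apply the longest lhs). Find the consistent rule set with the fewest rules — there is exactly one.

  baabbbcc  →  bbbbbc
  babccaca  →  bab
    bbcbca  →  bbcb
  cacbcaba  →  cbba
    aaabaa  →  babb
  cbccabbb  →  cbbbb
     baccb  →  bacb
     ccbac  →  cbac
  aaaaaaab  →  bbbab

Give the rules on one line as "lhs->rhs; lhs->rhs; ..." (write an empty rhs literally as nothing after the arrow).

  | baabbbcc => bbbbbcc => bbbbbc
  | babccaca => babcaca => babca => bab
  | bbcbca => bbcb
  | cacbcaba => cbcaba => cbba

aa->b; ca->; cc->c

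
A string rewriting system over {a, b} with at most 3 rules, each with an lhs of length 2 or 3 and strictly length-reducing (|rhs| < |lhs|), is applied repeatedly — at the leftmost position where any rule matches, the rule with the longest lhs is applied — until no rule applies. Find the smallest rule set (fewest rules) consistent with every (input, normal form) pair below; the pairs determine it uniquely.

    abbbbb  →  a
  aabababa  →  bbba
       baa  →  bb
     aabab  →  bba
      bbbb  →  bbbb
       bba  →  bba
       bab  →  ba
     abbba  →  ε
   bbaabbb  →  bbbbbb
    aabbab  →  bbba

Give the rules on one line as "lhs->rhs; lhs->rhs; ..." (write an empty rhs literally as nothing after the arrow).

aa->b; ab->a; aba->

  | abbbbb => abbbb => abbb => abb => ab => a
  | aabababa => bbababa => bbba
  | baa => bb
  | aabab => bbab => bba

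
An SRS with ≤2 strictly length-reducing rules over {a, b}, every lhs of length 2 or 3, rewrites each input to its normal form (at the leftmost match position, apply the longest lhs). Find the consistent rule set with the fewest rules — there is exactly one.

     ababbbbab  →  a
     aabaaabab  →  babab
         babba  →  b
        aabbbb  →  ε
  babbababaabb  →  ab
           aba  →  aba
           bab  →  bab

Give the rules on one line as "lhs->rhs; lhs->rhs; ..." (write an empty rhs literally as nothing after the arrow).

aa->; bb->

  | ababbbbab => ababbab => abaab => abb => a
  | aabaaabab => baaabab => babab
  | babba => baa => b
  | aabbbb => bbbb => bb => ε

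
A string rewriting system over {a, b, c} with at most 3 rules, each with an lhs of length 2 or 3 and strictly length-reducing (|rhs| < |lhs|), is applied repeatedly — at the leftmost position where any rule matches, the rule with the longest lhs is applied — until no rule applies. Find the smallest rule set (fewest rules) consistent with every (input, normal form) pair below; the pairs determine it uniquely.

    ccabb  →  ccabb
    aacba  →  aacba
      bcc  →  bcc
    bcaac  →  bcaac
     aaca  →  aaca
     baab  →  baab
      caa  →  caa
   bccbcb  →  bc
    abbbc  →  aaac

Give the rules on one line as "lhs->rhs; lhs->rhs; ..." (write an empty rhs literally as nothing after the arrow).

bbb->aa; ccb->c

  | ccabb
  | aacba
  | bcc
  | bcaac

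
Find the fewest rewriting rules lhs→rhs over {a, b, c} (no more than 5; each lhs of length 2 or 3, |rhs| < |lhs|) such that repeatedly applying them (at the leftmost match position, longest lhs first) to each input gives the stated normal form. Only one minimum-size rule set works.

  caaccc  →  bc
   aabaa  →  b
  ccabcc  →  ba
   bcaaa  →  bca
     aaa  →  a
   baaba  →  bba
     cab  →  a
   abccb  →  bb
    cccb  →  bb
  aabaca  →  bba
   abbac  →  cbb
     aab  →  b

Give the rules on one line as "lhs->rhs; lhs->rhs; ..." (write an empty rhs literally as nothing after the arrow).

  | caaccc => cccc => acc => bc
  | aabaa => baa => b
  | ccabcc => aabcc => bcc => ba
  | bcaaa => bca

aa->; ab->c; ac->b; cc->a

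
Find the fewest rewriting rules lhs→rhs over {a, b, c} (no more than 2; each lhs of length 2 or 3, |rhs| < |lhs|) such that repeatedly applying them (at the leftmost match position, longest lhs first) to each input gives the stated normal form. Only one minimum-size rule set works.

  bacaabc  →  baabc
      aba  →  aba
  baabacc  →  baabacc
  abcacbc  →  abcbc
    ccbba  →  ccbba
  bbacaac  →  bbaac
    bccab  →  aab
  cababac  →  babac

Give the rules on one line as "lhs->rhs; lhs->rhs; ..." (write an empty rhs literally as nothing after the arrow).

bcc->a; ca->

  | bacaabc => baabc
  | aba
  | baabacc
  | abcacbc => abcbc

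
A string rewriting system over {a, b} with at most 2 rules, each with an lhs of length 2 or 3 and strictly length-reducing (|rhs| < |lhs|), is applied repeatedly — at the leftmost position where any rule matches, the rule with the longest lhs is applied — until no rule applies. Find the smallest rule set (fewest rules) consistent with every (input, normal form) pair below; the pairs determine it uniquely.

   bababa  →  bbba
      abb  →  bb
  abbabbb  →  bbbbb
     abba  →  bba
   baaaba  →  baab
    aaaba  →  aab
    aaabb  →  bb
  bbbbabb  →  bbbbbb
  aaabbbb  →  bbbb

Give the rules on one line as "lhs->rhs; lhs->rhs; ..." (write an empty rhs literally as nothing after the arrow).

  | bababa => bbba
  | abb => bb
  | abbabbb => bbabbb => bbbbb
  | abba => bba

aba->b; abb->bb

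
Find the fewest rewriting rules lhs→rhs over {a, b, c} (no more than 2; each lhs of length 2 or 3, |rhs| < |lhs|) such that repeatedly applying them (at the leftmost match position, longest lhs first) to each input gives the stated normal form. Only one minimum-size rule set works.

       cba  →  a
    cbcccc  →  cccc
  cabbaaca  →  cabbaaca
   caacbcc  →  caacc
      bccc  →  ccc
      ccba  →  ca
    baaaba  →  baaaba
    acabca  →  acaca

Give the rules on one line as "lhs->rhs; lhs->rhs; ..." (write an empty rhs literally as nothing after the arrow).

  | cba => a
  | cbcccc => cccc
  | cabbaaca
  | caacbcc => caacc

bc->c; cb->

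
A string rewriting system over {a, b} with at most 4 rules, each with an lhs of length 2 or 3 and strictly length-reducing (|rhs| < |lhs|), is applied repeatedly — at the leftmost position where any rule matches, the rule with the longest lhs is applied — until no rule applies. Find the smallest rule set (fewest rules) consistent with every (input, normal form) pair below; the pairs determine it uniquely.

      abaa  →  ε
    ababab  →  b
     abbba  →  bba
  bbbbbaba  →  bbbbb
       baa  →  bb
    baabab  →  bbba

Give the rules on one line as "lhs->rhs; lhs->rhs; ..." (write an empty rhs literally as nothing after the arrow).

  | abaa => aba => ab => ε
  | ababab => abbab => bab => b
  | abbba => bba
  | bbbbbaba => bbbbbab => bbbbb

aa->b; aab->ba; ab->; aba->ab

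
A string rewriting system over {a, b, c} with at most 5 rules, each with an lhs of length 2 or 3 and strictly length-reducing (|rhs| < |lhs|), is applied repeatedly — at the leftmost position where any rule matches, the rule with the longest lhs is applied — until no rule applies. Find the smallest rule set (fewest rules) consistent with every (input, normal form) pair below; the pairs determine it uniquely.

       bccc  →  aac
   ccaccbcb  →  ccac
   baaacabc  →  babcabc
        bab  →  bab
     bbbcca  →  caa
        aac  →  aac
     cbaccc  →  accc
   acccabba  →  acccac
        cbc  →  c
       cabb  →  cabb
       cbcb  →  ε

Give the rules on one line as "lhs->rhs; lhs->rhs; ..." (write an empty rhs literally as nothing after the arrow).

aaa->ab; bba->c; bcc->aa; cb->

  | bccc => aac
  | ccaccbcb => ccaccb => ccac
  | baaacabc => babcabc
  | bab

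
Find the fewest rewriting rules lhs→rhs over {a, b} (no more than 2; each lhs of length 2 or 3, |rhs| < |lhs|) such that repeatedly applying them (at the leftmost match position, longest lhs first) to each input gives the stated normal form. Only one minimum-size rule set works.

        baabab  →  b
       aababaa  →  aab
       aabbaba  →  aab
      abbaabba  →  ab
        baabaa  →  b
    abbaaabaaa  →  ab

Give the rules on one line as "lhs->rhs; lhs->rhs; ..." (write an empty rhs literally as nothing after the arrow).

  | baabab => babab => bbab => bab => bb => b
  | aababaa => aabbaa => aabaa => aaba => aab
  | aabbaba => aababa => aabba => aaba => aab
  | abbaabba => abaabba => ababba => abbba => abba => aba => ab

ba->b; bb->b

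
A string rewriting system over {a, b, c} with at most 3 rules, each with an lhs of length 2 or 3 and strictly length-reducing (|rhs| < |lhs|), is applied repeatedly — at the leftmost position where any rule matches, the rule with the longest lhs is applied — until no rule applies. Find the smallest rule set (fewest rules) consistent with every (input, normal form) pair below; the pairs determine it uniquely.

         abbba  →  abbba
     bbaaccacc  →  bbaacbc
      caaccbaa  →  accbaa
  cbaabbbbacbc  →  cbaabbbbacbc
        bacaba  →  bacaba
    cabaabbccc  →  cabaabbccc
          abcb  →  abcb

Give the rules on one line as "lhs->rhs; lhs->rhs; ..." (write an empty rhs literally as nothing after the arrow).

caa->a; cac->b

  | abbba
  | bbaaccacc => bbaacbc
  | caaccbaa => accbaa
  | cbaabbbbacbc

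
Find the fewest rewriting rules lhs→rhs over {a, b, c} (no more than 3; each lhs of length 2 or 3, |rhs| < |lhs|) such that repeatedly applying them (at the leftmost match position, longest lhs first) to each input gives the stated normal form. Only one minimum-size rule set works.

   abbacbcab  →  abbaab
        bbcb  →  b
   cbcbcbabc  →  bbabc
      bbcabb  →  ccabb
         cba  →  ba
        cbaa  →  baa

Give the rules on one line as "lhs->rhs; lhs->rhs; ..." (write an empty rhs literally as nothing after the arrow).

bbc->cc; cb->b; cbc->

  | abbacbcab => abbaab
  | bbcb => ccb => cb => b
  | cbcbcbabc => bcbabc => bbabc
  | bbcabb => ccabb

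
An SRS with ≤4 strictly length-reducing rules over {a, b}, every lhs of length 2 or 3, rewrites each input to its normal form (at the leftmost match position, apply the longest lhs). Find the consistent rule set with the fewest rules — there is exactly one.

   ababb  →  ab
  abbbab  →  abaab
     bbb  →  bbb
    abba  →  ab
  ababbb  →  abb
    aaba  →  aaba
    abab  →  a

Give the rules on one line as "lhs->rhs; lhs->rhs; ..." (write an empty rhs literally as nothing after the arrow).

aaa->ab; bab->; bba->aa

  | ababb => ab
  | abbbab => abaab
  | bbb
  | abba => aaa => ab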